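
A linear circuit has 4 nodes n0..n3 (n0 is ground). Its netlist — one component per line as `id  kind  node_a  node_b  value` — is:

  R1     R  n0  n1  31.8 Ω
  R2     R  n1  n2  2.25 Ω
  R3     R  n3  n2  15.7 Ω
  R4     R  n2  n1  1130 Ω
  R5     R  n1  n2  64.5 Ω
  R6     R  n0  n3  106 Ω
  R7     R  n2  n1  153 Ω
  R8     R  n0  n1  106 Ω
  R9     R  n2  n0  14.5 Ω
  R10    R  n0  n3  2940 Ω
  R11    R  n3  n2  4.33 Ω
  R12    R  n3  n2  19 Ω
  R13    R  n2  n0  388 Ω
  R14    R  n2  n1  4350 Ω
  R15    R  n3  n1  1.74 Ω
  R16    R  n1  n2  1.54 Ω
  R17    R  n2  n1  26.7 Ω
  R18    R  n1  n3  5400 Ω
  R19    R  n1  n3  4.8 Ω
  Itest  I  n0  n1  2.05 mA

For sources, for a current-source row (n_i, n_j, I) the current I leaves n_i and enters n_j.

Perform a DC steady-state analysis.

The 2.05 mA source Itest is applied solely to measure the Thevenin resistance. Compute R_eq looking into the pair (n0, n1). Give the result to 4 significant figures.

R_eq = 8.451 Ω

Element admittances at DC:
  Y(R1) = 0.03145 S between n0,n1
  Y(R2) = 0.4444 S between n1,n2
  Y(R3) = 0.06369 S between n3,n2
  Y(R4) = 0.0008850 S between n2,n1
  Y(R5) = 0.01550 S between n1,n2
  Y(R6) = 0.009434 S between n0,n3
  Y(R7) = 0.006536 S between n2,n1
  Y(R8) = 0.009434 S between n0,n1
  Y(R9) = 0.06897 S between n2,n0
  Y(R10) = 0.0003401 S between n0,n3
  Y(R11) = 0.2309 S between n3,n2
  Y(R12) = 0.05263 S between n3,n2
  Y(R13) = 0.002577 S between n2,n0
  Y(R14) = 0.0002299 S between n2,n1
  Y(R15) = 0.5747 S between n3,n1
  Y(R16) = 0.6494 S between n1,n2
  Y(R17) = 0.03745 S between n2,n1
  Y(R18) = 0.0001852 S between n1,n3
  Y(R19) = 0.2083 S between n1,n3
  Itest: injects 0.00205 A into n1 (from n0)
Assemble and solve the 3×3 MNA system:
  V(n1)=0.01732  V(n2)=0.01644  V(n3)=0.01691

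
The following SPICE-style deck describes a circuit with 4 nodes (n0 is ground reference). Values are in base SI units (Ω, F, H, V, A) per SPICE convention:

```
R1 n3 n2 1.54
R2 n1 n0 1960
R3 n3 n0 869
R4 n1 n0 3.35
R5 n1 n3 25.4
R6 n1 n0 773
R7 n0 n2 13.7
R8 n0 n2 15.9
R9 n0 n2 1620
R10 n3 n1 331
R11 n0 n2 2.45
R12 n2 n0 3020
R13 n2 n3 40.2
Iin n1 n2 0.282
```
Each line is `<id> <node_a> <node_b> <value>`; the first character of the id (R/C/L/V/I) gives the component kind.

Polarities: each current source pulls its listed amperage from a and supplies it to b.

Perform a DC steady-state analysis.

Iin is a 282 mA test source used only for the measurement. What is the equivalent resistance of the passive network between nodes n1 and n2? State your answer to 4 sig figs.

R_eq = 4.281 Ω

Element admittances at DC:
  Y(R1) = 0.6494 S between n3,n2
  Y(R2) = 0.0005102 S between n1,n0
  Y(R3) = 0.001151 S between n3,n0
  Y(R4) = 0.2985 S between n1,n0
  Y(R5) = 0.03937 S between n1,n3
  Y(R6) = 0.001294 S between n1,n0
  Y(R7) = 0.07299 S between n0,n2
  Y(R8) = 0.06289 S between n0,n2
  Y(R9) = 0.0006173 S between n0,n2
  Y(R10) = 0.003021 S between n3,n1
  Y(R11) = 0.4082 S between n0,n2
  Y(R12) = 0.0003311 S between n2,n0
  Y(R13) = 0.02488 S between n2,n3
  Iin: injects 0.282 A into n2 (from n1)
Assemble and solve the 3×3 MNA system:
  V(n1)=-0.7788  V(n2)=0.4284  V(n3)=0.3564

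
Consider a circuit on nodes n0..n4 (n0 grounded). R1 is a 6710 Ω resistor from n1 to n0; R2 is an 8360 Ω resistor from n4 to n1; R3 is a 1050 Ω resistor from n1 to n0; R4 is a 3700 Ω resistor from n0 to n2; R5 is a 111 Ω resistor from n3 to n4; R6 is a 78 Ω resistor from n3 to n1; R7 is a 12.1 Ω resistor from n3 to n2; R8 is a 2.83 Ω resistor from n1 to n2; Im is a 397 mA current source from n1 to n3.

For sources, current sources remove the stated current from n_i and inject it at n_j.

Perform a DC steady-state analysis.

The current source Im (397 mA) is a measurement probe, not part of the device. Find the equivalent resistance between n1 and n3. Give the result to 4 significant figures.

Element admittances at DC:
  Y(R1) = 0.0001490 S between n1,n0
  Y(R2) = 0.0001196 S between n4,n1
  Y(R3) = 0.0009524 S between n1,n0
  Y(R4) = 0.0002703 S between n0,n2
  Y(R5) = 0.009009 S between n3,n4
  Y(R6) = 0.01282 S between n3,n1
  Y(R7) = 0.08264 S between n3,n2
  Y(R8) = 0.3534 S between n1,n2
  Im: injects 0.397 A into n3 (from n1)
Assemble and solve the 4×4 MNA system:
  V(n1)=-0.1854  V(n2)=0.7556  V(n3)=4.782  V(n4)=4.717

R_eq = 12.51 Ω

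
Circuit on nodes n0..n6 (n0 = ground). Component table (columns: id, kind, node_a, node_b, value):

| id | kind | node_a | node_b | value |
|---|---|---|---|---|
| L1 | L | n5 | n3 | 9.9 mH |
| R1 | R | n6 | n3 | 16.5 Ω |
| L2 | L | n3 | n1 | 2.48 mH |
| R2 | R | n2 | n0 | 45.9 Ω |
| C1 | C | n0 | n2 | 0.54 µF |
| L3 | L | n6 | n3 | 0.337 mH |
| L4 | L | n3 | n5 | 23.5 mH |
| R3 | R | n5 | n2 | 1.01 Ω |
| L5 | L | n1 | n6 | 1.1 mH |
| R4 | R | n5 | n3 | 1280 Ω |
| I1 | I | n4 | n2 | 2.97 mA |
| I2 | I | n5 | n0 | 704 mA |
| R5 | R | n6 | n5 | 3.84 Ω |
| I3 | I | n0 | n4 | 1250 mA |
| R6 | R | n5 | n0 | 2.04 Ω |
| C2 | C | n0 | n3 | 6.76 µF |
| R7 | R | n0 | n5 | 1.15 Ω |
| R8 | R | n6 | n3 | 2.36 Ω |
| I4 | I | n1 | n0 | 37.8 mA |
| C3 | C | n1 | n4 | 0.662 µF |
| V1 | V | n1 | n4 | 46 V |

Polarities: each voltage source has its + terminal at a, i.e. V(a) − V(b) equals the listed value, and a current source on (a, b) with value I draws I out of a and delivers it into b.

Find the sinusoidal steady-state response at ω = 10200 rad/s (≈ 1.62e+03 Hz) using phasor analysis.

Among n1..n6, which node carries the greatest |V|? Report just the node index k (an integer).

4

Element admittances at ω=10200 rad/s:
  Y(L1) = 0.000-0.009903j S between n5,n3
  Y(R1) = 0.06061+0.000j S between n6,n3
  Y(L2) = 0.000-0.03953j S between n3,n1
  Y(R2) = 0.02179+0.000j S between n2,n0
  Y(C1) = 0.000+0.005508j S between n0,n2
  Y(L3) = 0.000-0.2909j S between n6,n3
  Y(L4) = 0.000-0.004172j S between n3,n5
  Y(R3) = 0.9901+0.000j S between n5,n2
  Y(L5) = 0.000-0.08913j S between n1,n6
  Y(R4) = 0.0007813+0.000j S between n5,n3
  I1: injects 0.00297 A into n2 (from n4)
  I2: injects 0.704 A into n0 (from n5)
  Y(R5) = 0.2604+0.000j S between n6,n5
  I3: injects 1.25 A into n4 (from n0)
  Y(R6) = 0.4902+0.000j S between n5,n0
  Y(C2) = 0.000+0.06895j S between n0,n3
  Y(R7) = 0.8696+0.000j S between n0,n5
  Y(R8) = 0.4237+0.000j S between n6,n3
  I4: injects 0.0378 A into n0 (from n1)
  Y(C3) = 0.000+0.006752j S between n1,n4
  V1: constraint V(n1)−V(n4) = 46
Assemble and solve the 7×7 MNA system:
  V(n1)=4.789+7.967j  V(n2)=0.2853-0.2596j  V(n3)=5.259-1.540j  V(n4)=-41.21+7.967j  V(n5)=0.2900-0.2637j  V(n6)=4.580-1.384j
  i(V1)=-1.247-0.3106j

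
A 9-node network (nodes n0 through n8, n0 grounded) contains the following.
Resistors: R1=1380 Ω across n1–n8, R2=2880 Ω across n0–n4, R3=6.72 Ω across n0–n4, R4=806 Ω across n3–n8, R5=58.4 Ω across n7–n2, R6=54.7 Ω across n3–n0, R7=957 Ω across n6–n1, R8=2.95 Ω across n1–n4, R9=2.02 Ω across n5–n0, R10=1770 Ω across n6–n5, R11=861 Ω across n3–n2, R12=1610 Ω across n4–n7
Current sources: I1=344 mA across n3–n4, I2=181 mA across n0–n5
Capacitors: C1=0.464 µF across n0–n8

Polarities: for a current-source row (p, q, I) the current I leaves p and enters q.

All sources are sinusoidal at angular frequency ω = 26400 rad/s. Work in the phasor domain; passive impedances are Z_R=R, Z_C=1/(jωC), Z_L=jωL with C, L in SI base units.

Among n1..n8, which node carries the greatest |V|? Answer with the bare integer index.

Apply KCL at each of the 8 non-ground nodes and solve the resulting linear system.
Node n1: branches {R1, R7, R8} → V_1 = 2.231+0.01114j
Node n2: branches {R5, R11} → V_2 = -10.61+0.06750j
Node n3: branches {I1, R4, R6, R11} → V_3 = -17.24+0.09830j
Node n4: branches {R2, I1, R3, R8, R12} → V_4 = 2.238+0.007813j
Node n5: branches {R9, R10, I2} → V_5 = 0.3670+8.249e-06j
Node n6: branches {R7, R10} → V_6 = 1.577+0.007236j
Node n7: branches {R5, R12} → V_7 = -10.16+0.06541j
Node n8: branches {R1, R4, C1} → V_8 = -0.2422+1.576j

3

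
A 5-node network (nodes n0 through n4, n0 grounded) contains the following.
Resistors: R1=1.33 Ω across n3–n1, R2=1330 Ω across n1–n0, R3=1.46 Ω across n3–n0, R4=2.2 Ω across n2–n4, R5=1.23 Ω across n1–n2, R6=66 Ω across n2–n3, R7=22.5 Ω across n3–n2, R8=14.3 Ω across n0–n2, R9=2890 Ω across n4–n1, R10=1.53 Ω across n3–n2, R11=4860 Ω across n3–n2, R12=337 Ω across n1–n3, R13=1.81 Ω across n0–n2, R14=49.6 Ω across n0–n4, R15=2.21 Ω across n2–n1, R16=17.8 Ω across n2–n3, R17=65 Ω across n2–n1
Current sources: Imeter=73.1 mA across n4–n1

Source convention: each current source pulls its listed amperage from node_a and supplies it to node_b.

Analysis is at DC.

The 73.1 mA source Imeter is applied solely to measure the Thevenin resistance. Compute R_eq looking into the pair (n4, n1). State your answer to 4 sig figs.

Apply KCL at each of the 4 non-ground nodes and solve the resulting linear system.
Node n1: branches {R1, R2, R5, R9, R12, R15, R17, Imeter} → V_1 = 0.03583
Node n2: branches {R4, R5, R6, R7, R8, R10, R11, R13, R15, R16, R17} → V_2 = -0.006031
Node n3: branches {R1, R3, R6, R7, R10, R11, R12, R16} → V_3 = 0.01014
Node n4: branches {R4, R9, R14, Imeter} → V_4 = -0.1596

R_eq = 2.674 Ω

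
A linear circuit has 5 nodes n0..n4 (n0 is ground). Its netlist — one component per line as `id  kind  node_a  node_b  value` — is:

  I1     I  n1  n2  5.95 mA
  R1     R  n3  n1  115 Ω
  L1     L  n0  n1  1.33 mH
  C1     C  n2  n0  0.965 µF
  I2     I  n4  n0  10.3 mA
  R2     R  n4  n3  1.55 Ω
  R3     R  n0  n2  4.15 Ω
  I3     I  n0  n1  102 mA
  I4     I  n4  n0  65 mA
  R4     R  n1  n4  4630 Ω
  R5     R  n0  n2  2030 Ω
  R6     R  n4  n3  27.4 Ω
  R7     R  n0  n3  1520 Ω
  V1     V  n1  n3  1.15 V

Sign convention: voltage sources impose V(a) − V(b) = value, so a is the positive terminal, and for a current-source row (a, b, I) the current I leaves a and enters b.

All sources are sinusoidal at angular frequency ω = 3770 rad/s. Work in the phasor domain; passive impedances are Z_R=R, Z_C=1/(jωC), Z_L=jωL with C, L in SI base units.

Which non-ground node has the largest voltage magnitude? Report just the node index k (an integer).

Apply KCL at each of the 4 non-ground nodes and solve the resulting linear system.
Node n1: branches {I1, R1, L1, I3, R4, V1} → V_1 = 0.0003557+0.1078j
Node n2: branches {I1, C1, R3, R5} → V_2 = 0.02464-0.0003712j
Node n3: branches {R1, R2, R6, R7, V1} → V_3 = -1.150+0.1078j
Node n4: branches {I2, R2, I4, R4, R6} → V_4 = -1.260+0.1078j
Source currents: i(V1)=0.06427+7.094e-05j

4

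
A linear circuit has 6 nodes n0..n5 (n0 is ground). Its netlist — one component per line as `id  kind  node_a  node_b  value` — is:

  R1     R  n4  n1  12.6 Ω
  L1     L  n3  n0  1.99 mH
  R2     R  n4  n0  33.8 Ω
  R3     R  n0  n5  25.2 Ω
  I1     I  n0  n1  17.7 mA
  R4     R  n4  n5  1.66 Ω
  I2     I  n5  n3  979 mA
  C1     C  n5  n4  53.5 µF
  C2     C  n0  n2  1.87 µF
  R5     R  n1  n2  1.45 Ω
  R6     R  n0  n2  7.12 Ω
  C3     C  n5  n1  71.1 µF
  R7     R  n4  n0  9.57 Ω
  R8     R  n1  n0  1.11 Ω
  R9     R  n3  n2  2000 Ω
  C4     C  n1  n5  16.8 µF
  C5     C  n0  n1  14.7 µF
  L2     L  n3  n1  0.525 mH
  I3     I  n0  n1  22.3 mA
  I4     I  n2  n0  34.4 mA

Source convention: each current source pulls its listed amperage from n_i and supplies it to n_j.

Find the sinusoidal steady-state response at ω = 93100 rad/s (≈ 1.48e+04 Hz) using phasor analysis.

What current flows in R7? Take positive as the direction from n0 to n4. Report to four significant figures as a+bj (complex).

MNA unknowns: 5 node voltages V₁..V_5
R1: Y=0.07937+0.000j on G[4,1]
L1: Y=0.000-0.005398j on G[3,0]
R2: Y=0.02959+0.000j on G[4,0]
R3: Y=0.03968+0.000j on G[0,5]
I1: z[0]−=0.0177, z[1]+=0.0177
R4: Y=0.6024+0.000j on G[4,5]
I2: z[5]−=0.979, z[3]+=0.979
C1: Y=0.000+4.981j on G[5,4]
C2: Y=0.000+0.1741j on G[0,2]
R5: Y=0.6897+0.000j on G[1,2]
R6: Y=0.1404+0.000j on G[0,2]
C3: Y=0.000+6.619j on G[5,1]
R7: Y=0.1045+0.000j on G[4,0]
R8: Y=0.9009+0.000j on G[1,0]
R9: Y=0.0005000+0.000j on G[3,2]
C4: Y=0.000+1.564j on G[1,5]
C5: Y=0.000+1.369j on G[0,1]
L2: Y=0.000-0.02046j on G[3,1]
I3: z[0]−=0.0223, z[1]+=0.0223
I4: z[2]−=0.0344, z[0]+=0.0344
solve → V1=-0.06772+0.07066j, V2=-0.07678+0.09758j, V3=0.6775+37.90j, V4=-0.07923+0.1854j, V5=-0.07278+0.1885j

0.008279-0.01938j A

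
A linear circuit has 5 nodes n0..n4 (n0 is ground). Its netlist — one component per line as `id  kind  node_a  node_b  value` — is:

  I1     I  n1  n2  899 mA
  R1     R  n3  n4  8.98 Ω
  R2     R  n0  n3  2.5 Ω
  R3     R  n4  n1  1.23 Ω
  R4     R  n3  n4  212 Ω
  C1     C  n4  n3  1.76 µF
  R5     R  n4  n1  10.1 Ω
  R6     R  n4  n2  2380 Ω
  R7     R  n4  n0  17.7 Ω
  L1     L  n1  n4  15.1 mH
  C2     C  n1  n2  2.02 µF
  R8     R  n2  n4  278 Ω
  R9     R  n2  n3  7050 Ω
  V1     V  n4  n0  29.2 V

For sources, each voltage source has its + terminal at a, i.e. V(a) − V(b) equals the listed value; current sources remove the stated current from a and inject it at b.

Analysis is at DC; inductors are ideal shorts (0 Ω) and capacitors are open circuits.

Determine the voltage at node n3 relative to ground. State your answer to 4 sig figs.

MNA unknowns: 4 node voltages V₁..V_4 plus 2 source currents (L1, V1)
I1: z[1]−=0.899, z[2]+=0.899
R1: Y=0.1114 on G[3,4]
R2: Y=0.4000 on G[0,3]
R3: Y=0.8130 on G[4,1]
R4: Y=0.004717 on G[3,4]
C1: Y=0.000 on G[4,3]
R5: Y=0.09901 on G[4,1]
R6: Y=0.0004202 on G[4,2]
R7: Y=0.05650 on G[4,0]
L1: row V1−V4=0, i_L1 at 1,4
C2: Y=0.000 on G[1,2]
R8: Y=0.003597 on G[2,4]
R9: Y=0.0001418 on G[2,3]
V1: row V4−V0=29.2, i_V1 at 4,0
solve → V1=29.20, V2=244.6, V3=6.633, V4=29.20
aux → i_L1=-0.8990, i_V1=-4.303

6.633 V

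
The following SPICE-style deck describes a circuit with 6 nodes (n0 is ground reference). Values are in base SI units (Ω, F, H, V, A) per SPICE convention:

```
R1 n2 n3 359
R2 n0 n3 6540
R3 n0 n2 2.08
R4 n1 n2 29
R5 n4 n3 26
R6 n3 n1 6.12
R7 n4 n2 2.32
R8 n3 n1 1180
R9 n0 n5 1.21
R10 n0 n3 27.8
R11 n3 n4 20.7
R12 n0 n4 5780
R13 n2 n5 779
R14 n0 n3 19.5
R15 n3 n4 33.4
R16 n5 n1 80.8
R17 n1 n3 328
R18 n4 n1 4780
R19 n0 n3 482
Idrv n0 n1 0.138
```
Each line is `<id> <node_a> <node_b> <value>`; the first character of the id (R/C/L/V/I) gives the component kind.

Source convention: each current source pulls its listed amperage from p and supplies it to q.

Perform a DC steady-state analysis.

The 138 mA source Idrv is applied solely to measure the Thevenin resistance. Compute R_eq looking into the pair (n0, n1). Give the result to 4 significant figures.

MNA unknowns: 5 node voltages V₁..V_5
R1: Y=0.002786 on G[2,3]
R2: Y=0.0001529 on G[0,3]
R3: Y=0.4808 on G[0,2]
R4: Y=0.03448 on G[1,2]
R5: Y=0.03846 on G[4,3]
R6: Y=0.1634 on G[3,1]
R7: Y=0.4310 on G[4,2]
R8: Y=0.0008475 on G[3,1]
R9: Y=0.8264 on G[0,5]
R10: Y=0.03597 on G[0,3]
R11: Y=0.04831 on G[3,4]
R12: Y=0.0001730 on G[0,4]
R13: Y=0.001284 on G[2,5]
R14: Y=0.05128 on G[0,3]
R15: Y=0.02994 on G[3,4]
R16: Y=0.01238 on G[5,1]
R17: Y=0.003049 on G[1,3]
R18: Y=0.0002092 on G[4,1]
R19: Y=0.002075 on G[0,3]
Idrv: z[0]−=0.138, z[1]+=0.138
solve → V1=1.116, V2=0.1518, V3=0.5723, V4=0.2416, V5=0.01667

R_eq = 8.087 Ω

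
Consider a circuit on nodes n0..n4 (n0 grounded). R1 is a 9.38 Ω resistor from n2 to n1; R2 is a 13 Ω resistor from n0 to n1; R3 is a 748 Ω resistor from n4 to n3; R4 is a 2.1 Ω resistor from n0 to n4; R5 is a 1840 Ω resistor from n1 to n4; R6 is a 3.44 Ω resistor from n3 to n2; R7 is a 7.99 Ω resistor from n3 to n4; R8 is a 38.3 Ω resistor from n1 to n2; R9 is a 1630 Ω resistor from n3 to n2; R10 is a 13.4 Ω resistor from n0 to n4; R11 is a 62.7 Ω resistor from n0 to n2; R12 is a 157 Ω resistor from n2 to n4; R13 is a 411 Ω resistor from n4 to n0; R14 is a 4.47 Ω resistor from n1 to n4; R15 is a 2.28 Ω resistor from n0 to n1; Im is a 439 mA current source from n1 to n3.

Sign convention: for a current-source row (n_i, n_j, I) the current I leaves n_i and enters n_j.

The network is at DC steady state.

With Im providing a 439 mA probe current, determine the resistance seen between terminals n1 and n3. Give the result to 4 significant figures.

MNA unknowns: 4 node voltages V₁..V_4
R1: Y=0.1066 on G[2,1]
R2: Y=0.07692 on G[0,1]
R3: Y=0.001337 on G[4,3]
R4: Y=0.4762 on G[0,4]
R5: Y=0.0005435 on G[1,4]
R6: Y=0.2907 on G[3,2]
R7: Y=0.1252 on G[3,4]
R8: Y=0.02611 on G[1,2]
R9: Y=0.0006135 on G[3,2]
R10: Y=0.07463 on G[0,4]
R11: Y=0.01595 on G[0,2]
R12: Y=0.006369 on G[2,4]
R13: Y=0.002433 on G[4,0]
R14: Y=0.2237 on G[1,4]
R15: Y=0.4386 on G[0,1]
Im: z[1]−=0.439, z[3]+=0.439
solve → V1=-0.2663, V2=1.196, V3=1.949, V4=0.2136

R_eq = 5.047 Ω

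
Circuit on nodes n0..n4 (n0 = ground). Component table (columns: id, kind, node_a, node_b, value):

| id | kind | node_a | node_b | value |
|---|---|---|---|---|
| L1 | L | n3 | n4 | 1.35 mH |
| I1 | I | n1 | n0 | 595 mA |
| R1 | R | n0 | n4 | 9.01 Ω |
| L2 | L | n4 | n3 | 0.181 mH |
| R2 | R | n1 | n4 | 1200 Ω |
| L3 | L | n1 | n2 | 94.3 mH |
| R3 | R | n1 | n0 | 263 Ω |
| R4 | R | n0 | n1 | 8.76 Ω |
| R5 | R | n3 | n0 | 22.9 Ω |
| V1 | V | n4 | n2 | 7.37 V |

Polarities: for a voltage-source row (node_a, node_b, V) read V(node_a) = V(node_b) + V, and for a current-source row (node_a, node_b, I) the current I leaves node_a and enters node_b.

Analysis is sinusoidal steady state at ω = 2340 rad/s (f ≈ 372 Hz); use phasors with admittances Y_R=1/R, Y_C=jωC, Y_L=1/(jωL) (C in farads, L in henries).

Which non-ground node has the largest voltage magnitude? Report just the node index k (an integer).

2

Element admittances at ω=2340 rad/s:
  Y(L1) = 0.000-0.3166j S between n3,n4
  I1: injects 0.595 A into n0 (from n1)
  Y(R1) = 0.1110+0.000j S between n0,n4
  Y(L2) = 0.000-2.361j S between n4,n3
  Y(R2) = 0.0008333+0.000j S between n1,n4
  Y(L3) = 0.000-0.004532j S between n1,n2
  Y(R3) = 0.003802+0.000j S between n1,n0
  Y(R4) = 0.1142+0.000j S between n0,n1
  Y(R5) = 0.04367+0.000j S between n3,n0
  V1: constraint V(n4)−V(n2) = 7.37
Assemble and solve the 5×5 MNA system:
  V(n1)=-5.015+0.09019j  V(n2)=-7.392-0.06890j  V(n3)=-0.02304-0.06852j  V(n4)=-0.02193-0.06890j
  i(V1)=-0.0007210+0.01077j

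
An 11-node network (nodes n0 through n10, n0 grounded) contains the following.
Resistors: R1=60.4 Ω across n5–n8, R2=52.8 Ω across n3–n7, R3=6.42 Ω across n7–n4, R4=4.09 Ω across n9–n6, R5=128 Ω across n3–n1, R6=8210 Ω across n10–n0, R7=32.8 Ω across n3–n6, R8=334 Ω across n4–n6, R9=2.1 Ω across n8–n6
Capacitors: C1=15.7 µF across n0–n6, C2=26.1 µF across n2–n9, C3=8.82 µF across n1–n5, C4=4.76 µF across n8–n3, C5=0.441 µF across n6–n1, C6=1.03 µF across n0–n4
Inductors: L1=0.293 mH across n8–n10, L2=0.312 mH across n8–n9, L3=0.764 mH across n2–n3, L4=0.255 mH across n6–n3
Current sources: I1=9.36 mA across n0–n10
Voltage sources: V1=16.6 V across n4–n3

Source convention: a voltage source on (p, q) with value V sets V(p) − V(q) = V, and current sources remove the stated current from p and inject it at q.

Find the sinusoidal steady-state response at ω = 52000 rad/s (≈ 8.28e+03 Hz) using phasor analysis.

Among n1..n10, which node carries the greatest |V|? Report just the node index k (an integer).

4

Apply KCL at each of the 10 non-ground nodes and solve the resulting linear system.
Node n1: branches {C3, C5, R5} → V_1 = -2.058-0.5621j
Node n2: branches {C2, L3} → V_2 = -1.442+0.1245j
Node n3: branches {R2, C4, R5, R7, L3, L4, V1} → V_3 = -3.827-2.260j
Node n4: branches {R3, C6, R8, V1} → V_4 = 12.77-2.260j
Node n5: branches {R1, C3} → V_5 = -2.090-0.6272j
Node n6: branches {C1, R4, C5, R7, R8, R9, L4} → V_6 = -0.8378+0.1367j
Node n7: branches {R2, R3} → V_7 = 10.97-2.260j
Node n8: branches {R1, L1, C4, L2, R9} → V_8 = -0.2877-1.517j
Node n9: branches {C2, R4, L2} → V_9 = -1.486+0.08032j
Node n10: branches {L1, R6, I1} → V_10 = -0.2903-1.374j
Source currents: i(V1)=-0.4421-0.6769j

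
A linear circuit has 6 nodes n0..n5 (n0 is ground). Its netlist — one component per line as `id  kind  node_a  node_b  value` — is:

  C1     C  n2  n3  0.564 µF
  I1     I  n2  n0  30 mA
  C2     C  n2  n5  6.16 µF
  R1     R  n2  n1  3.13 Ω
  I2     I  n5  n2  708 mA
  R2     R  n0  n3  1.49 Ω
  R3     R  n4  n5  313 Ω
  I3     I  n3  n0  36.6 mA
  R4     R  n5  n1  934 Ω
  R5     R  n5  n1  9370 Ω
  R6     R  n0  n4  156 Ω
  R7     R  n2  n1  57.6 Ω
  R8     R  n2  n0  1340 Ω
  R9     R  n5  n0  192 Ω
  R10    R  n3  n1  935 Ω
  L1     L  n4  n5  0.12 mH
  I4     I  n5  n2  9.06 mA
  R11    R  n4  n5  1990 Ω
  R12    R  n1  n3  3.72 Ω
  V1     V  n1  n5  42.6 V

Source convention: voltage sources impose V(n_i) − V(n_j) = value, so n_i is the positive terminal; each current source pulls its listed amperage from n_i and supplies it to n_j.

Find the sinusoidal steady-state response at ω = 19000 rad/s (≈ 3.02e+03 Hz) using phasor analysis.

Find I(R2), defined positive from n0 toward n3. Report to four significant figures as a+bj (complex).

Element admittances at ω=19000 rad/s:
  Y(C1) = 0.000+0.01072j S between n2,n3
  I1: injects 0.03 A into n0 (from n2)
  Y(C2) = 0.000+0.1170j S between n2,n5
  Y(R1) = 0.3195+0.000j S between n2,n1
  I2: injects 0.708 A into n2 (from n5)
  Y(R2) = 0.6711+0.000j S between n0,n3
  Y(R3) = 0.003195+0.000j S between n4,n5
  I3: injects 0.0366 A into n0 (from n3)
  Y(R4) = 0.001071+0.000j S between n5,n1
  Y(R5) = 0.0001067+0.000j S between n5,n1
  Y(R6) = 0.006410+0.000j S between n0,n4
  Y(R7) = 0.01736+0.000j S between n2,n1
  Y(R8) = 0.0007463+0.000j S between n2,n0
  Y(R9) = 0.005208+0.000j S between n5,n0
  Y(R10) = 0.001070+0.000j S between n3,n1
  Y(L1) = 0.000-0.4386j S between n4,n5
  I4: injects 0.00906 A into n2 (from n5)
  Y(R11) = 0.0005025+0.000j S between n4,n5
  Y(R12) = 0.2688+0.000j S between n1,n3
  V1: constraint V(n1)−V(n5) = 42.6
Assemble and solve the 6×6 MNA system:
  V(n1)=1.725+0.1058j  V(n2)=-1.396-13.52j  V(n3)=0.6098+0.007497j  V(n4)=-40.86+0.7028j  V(n5)=-40.88+0.1058j
  i(V1)=-1.402-4.616j

-0.4093-0.005031j A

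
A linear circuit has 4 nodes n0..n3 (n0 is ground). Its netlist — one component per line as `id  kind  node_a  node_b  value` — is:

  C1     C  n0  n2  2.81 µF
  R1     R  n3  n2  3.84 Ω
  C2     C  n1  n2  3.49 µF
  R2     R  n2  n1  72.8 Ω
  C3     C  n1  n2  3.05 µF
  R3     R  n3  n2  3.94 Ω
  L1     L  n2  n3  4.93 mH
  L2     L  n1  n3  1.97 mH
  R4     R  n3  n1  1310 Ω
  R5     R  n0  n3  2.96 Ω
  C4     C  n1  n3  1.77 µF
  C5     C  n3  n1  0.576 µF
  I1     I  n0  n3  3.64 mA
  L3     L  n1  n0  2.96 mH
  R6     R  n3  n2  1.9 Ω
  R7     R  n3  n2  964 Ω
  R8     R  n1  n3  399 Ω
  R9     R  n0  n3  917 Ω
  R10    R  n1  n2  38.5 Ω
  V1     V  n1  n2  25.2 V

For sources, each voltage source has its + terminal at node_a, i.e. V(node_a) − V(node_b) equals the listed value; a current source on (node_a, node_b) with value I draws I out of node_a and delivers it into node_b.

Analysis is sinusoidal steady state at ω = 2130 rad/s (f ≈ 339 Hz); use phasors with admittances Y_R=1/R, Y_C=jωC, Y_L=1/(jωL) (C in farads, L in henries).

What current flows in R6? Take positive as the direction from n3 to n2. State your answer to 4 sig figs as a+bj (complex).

2.196-3.488j A

Apply KCL at each of the 3 non-ground nodes and solve the resulting linear system.
Node n1: branches {C2, R2, C3, L2, R4, C4, C5, L3, R8, R10, V1} → V_1 = 14.84+13.76j
Node n2: branches {C1, R1, C2, R2, C3, R3, L1, R6, R7, R10, V1} → V_2 = -10.36+13.76j
Node n3: branches {R1, R3, L1, L2, R4, R5, C4, C5, I1, R6, R7, R8, R9} → V_3 = -6.184+7.129j
Source currents: i(V1)=-4.798+6.888j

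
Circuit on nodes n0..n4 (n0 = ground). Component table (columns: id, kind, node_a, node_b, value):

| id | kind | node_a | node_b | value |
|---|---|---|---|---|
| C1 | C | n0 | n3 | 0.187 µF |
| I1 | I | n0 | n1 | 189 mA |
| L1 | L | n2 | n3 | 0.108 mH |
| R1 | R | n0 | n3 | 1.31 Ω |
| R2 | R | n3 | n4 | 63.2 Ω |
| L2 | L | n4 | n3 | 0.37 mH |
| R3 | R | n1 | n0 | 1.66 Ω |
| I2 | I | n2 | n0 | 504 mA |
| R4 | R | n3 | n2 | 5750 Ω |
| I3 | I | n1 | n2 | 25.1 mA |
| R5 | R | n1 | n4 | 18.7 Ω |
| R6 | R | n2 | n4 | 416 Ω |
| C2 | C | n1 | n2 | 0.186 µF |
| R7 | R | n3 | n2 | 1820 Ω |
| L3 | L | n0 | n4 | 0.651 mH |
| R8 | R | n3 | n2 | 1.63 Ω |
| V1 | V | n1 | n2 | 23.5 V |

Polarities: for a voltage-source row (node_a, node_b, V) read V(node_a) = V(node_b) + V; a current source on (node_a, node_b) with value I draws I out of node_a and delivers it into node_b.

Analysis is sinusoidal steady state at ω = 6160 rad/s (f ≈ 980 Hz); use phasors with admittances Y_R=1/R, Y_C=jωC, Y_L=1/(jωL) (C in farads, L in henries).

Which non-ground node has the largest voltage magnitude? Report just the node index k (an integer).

2

MNA unknowns: 4 node voltages V₁..V_4 plus 1 source current (V1)
C1: Y=0.000+0.001152j on G[0,3]
I1: z[0]−=0.189, z[1]+=0.189
L1: Y=0.000-1.503j on G[2,3]
R1: Y=0.7634+0.000j on G[0,3]
R2: Y=0.01582+0.000j on G[3,4]
L2: Y=0.000-0.4388j on G[4,3]
R3: Y=0.6024+0.000j on G[1,0]
I2: z[2]−=0.504, z[0]+=0.504
R4: Y=0.0001739+0.000j on G[3,2]
I3: z[1]−=0.0251, z[2]+=0.0251
R5: Y=0.05348+0.000j on G[1,4]
R6: Y=0.002404+0.000j on G[2,4]
C2: Y=0.000+0.001146j on G[1,2]
R7: Y=0.0005495+0.000j on G[3,2]
L3: Y=0.000-0.2494j on G[0,4]
R8: Y=0.6135+0.000j on G[3,2]
V1: row V1−V2=23.5, i_V1 at 1,2
solve → V1=10.90-3.210j, V2=-12.60-3.210j, V3=-9.540+0.6951j, V4=-5.670+1.618j
aux → i_V1=-7.287+2.165j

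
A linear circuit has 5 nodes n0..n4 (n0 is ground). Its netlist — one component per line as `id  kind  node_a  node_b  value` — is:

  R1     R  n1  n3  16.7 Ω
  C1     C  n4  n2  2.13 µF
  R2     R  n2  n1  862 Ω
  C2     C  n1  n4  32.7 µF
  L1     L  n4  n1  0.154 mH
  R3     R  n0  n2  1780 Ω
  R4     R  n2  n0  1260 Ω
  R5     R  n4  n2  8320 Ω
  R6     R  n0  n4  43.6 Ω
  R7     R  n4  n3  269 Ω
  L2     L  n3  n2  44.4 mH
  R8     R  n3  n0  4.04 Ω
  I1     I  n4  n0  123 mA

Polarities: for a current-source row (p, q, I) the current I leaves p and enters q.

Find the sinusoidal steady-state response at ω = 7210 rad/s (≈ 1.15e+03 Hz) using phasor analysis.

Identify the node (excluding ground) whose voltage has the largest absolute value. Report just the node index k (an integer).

MNA unknowns: 4 node voltages V₁..V_4
R1: Y=0.05988+0.000j on G[1,3]
C1: Y=0.000+0.01536j on G[4,2]
R2: Y=0.001160+0.000j on G[2,1]
C2: Y=0.000+0.2358j on G[1,4]
L1: Y=0.000-0.9006j on G[4,1]
R3: Y=0.0005618+0.000j on G[0,2]
R4: Y=0.0007937+0.000j on G[2,0]
R5: Y=0.0001202+0.000j on G[4,2]
R6: Y=0.02294+0.000j on G[0,4]
R7: Y=0.003717+0.000j on G[4,3]
L2: Y=0.000-0.003124j on G[3,2]
R8: Y=0.2475+0.000j on G[3,0]
I1: z[4]−=0.123, z[0]+=0.123
solve → V1=-1.625-0.004029j, V2=-1.871-0.3867j, V3=-0.3362+0.01321j, V4=-1.624-0.1197j

2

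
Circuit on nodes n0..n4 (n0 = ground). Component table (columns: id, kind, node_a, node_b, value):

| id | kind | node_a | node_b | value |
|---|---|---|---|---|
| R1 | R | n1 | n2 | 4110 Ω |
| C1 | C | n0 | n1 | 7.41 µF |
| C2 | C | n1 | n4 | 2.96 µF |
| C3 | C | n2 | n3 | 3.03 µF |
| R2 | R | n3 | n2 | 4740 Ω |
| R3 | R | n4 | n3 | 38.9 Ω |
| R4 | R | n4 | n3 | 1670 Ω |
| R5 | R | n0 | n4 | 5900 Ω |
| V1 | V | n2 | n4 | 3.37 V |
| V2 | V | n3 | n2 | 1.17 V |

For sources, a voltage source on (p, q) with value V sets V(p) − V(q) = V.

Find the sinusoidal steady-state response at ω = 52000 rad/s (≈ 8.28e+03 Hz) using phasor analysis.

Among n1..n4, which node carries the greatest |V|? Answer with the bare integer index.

3

Apply KCL at each of the 4 non-ground nodes and solve the resulting linear system.
Node n1: branches {R1, C1, C2} → V_1 = -2.343e-06-7.315e-09j
Node n2: branches {R1, C3, R2, V1, V2} → V_2 = 3.370+0.005327j
Node n3: branches {C3, R2, R3, R4, V2} → V_3 = 4.540+0.005327j
Node n4: branches {C2, R3, R4, R5, V1} → V_4 = -1.663e-05+0.005327j
Source currents: i(V1)=-0.1202-1.296e-06j, i(V2)=-0.1197-0.1843j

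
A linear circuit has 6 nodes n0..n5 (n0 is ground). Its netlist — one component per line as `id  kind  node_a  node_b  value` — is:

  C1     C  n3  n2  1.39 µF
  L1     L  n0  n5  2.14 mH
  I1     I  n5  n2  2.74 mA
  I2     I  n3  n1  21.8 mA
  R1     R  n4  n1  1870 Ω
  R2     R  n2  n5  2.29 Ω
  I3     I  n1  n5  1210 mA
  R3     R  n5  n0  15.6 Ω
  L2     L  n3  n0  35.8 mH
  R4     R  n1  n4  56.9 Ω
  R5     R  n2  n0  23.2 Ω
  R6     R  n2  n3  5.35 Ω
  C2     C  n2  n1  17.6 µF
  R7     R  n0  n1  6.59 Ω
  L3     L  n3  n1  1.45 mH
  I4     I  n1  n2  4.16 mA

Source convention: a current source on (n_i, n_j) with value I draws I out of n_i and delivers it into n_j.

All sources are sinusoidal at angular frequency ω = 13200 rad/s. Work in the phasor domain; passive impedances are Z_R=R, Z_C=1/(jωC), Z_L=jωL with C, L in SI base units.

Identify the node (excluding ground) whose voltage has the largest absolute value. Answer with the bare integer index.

Element admittances at ω=13200 rad/s:
  Y(C1) = 0.000+0.01835j S between n3,n2
  Y(L1) = 0.000-0.03540j S between n0,n5
  I1: injects 0.00274 A into n2 (from n5)
  I2: injects 0.0218 A into n1 (from n3)
  Y(R1) = 0.0005348+0.000j S between n4,n1
  Y(R2) = 0.4367+0.000j S between n2,n5
  I3: injects 1.21 A into n5 (from n1)
  Y(R3) = 0.06410+0.000j S between n5,n0
  Y(L2) = 0.000-0.002116j S between n3,n0
  Y(R4) = 0.01757+0.000j S between n1,n4
  Y(R5) = 0.04310+0.000j S between n2,n0
  Y(R6) = 0.1869+0.000j S between n2,n3
  Y(C2) = 0.000+0.2323j S between n2,n1
  Y(R7) = 0.1517+0.000j S between n0,n1
  Y(L3) = 0.000-0.05225j S between n3,n1
  I4: injects 0.00416 A into n2 (from n1)
Assemble and solve the 5×5 MNA system:
  V(n1)=-1.320+2.527j  V(n2)=1.158-2.711j  V(n3)=2.356-1.774j  V(n4)=-1.320+2.527j  V(n5)=3.570-2.111j

5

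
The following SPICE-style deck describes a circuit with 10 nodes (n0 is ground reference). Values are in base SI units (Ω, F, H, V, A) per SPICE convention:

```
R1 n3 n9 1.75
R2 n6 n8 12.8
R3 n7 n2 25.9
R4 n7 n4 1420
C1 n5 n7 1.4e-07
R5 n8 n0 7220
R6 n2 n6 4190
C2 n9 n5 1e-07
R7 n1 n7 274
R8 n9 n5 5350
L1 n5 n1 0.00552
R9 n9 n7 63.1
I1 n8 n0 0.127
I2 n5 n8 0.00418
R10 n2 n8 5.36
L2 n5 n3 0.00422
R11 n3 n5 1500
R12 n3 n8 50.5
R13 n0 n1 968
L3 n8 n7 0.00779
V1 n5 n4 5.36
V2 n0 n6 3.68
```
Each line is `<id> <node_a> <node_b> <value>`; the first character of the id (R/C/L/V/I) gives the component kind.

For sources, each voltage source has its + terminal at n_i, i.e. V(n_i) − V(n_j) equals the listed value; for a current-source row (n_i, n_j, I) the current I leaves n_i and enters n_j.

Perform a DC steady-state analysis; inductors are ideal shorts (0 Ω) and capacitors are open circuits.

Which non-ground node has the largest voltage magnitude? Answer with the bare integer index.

Element admittances at DC:
  Y(R1) = 0.5714 S between n3,n9
  Y(R2) = 0.07812 S between n6,n8
  Y(R3) = 0.03861 S between n7,n2
  Y(R4) = 0.0007042 S between n7,n4
  Y(C1) = 0.000 S between n5,n7
  Y(R5) = 0.0001385 S between n8,n0
  Y(R6) = 0.0002387 S between n2,n6
  Y(C2) = 0.000 S between n9,n5
  Y(R7) = 0.003650 S between n1,n7
  Y(R8) = 0.0001869 S between n9,n5
  L1: short n5↔n1 (DC inductor)
  Y(R9) = 0.01585 S between n9,n7
  I1: injects 0.127 A into n0 (from n8)
  I2: injects 0.00418 A into n8 (from n5)
  Y(R10) = 0.1866 S between n2,n8
  L2: short n5↔n3 (DC inductor)
  Y(R11) = 0.0006667 S between n3,n5
  Y(R12) = 0.01980 S between n3,n8
  Y(R13) = 0.001033 S between n0,n1
  L3: short n8↔n7 (DC inductor)
  V1: constraint V(n5)−V(n4) = 5.36
  V2: constraint V(n0)−V(n6) = 3.68
Assemble and solve the 14×14 MNA system:
  V(n1)=-5.101  V(n2)=-5.223  V(n3)=-5.101  V(n4)=-10.46  V(n5)=-5.101  V(n6)=-3.680  V(n7)=-5.224  V(n8)=-5.224  V(n9)=-5.105
  i(L1)=-0.004821  i(L2)=0.004329  i(L3)=0.001281  i(V1)=-0.003688  i(V2)=0.1210

4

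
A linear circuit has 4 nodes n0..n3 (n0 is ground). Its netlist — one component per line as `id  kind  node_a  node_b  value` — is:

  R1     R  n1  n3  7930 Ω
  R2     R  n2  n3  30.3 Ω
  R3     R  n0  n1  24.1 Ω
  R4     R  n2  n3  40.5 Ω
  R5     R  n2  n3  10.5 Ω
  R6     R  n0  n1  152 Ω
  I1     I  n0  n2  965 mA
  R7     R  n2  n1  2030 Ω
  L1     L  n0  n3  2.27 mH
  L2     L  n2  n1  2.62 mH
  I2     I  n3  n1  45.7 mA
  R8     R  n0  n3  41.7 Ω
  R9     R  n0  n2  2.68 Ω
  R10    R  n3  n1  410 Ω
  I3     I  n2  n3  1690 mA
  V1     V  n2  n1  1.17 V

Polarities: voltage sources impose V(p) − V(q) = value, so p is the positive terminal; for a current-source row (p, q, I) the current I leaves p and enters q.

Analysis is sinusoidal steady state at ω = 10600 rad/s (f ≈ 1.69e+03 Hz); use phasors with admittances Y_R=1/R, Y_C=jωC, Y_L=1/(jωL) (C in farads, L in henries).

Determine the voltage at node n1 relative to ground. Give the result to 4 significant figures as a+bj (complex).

MNA unknowns: 3 node voltages V₁..V_3 plus 1 source current (V1)
R1: Y=0.0001261+0.000j on G[1,3]
R2: Y=0.03300+0.000j on G[2,3]
R3: Y=0.04149+0.000j on G[0,1]
R4: Y=0.02469+0.000j on G[2,3]
R5: Y=0.09524+0.000j on G[2,3]
R6: Y=0.006579+0.000j on G[0,1]
I1: z[0]−=0.965, z[2]+=0.965
R7: Y=0.0004926+0.000j on G[2,1]
L1: Y=0.000-0.04156j on G[0,3]
L2: Y=0.000-0.03601j on G[2,1]
I2: z[3]−=0.0457, z[1]+=0.0457
R8: Y=0.02398+0.000j on G[0,3]
R9: Y=0.3731+0.000j on G[0,2]
R10: Y=0.002439+0.000j on G[3,1]
I3: z[2]−=1.69, z[3]+=1.69
V1: row V2−V1=1.17, i_V1 at 2,1
solve → V1=0.4027+0.8000j, V2=1.573+0.8000j, V3=9.820+2.967j
aux → i_V1=-0.05107+0.07503j

0.4027+0.8000j V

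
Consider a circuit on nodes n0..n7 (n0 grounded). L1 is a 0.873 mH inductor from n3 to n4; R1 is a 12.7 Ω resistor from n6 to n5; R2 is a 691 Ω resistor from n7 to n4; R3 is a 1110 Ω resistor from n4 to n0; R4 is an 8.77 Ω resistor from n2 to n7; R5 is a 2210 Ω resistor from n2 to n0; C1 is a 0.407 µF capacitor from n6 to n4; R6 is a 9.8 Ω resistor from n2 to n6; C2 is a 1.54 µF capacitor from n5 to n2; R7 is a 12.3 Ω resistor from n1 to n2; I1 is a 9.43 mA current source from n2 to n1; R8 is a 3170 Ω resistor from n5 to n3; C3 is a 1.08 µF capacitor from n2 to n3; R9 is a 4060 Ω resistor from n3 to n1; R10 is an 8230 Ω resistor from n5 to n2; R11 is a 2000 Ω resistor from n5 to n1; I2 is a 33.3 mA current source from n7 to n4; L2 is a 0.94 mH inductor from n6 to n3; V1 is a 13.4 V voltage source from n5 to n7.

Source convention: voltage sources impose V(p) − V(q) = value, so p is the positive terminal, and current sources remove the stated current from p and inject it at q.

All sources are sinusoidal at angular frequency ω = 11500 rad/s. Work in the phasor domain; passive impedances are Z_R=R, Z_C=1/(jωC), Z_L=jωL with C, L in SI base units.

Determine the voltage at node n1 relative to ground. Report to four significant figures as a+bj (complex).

Apply KCL at each of the 7 non-ground nodes and solve the resulting linear system.
Node n1: branches {R7, I1, R9, R11} → V_1 = -3.055+0.3415j
Node n2: branches {R4, R5, R6, C2, R7, I1, C3, R10} → V_2 = -3.242+0.3510j
Node n3: branches {L1, R8, C3, R9, L2} → V_3 = 1.585-0.3820j
Node n4: branches {L1, R2, R3, C1, I2} → V_4 = 1.628-0.1763j
Node n5: branches {R1, C2, R8, R10, R11, V1} → V_5 = 6.120-0.8504j
Node n6: branches {R1, C1, R6, L2} → V_6 = 0.8916-0.5083j
Node n7: branches {R2, R4, I2, V1} → V_7 = -7.280-0.8504j
Source currents: i(V1)=-0.4401-0.1380j

-3.055+0.3415j V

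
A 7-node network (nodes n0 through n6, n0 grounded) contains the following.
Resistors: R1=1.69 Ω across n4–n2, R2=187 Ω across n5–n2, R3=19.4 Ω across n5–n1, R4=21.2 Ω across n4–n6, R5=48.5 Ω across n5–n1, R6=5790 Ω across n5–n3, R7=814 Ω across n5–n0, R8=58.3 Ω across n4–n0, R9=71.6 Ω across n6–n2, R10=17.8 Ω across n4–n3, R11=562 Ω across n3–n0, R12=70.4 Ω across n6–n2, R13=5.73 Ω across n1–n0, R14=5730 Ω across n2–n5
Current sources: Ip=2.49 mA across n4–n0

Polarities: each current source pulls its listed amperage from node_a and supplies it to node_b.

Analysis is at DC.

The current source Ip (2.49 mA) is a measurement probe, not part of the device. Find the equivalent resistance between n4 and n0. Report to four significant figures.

R_eq = 41.73 Ω

Element admittances at DC:
  Y(R1) = 0.5917 S between n4,n2
  Y(R2) = 0.005348 S between n5,n2
  Y(R3) = 0.05155 S between n5,n1
  Y(R4) = 0.04717 S between n4,n6
  Y(R5) = 0.02062 S between n5,n1
  Y(R6) = 0.0001727 S between n5,n3
  Y(R7) = 0.001229 S between n5,n0
  Y(R8) = 0.01715 S between n4,n0
  Y(R9) = 0.01397 S between n6,n2
  Y(R10) = 0.05618 S between n4,n3
  Y(R11) = 0.001779 S between n3,n0
  Y(R12) = 0.01420 S between n6,n2
  Y(R13) = 0.1745 S between n1,n0
  Y(R14) = 0.0001745 S between n2,n5
  Ip: injects 0.00249 A into n0 (from n4)
Assemble and solve the 6×6 MNA system:
  V(n1)=-0.002959  V(n2)=-0.1031  V(n3)=-0.1005  V(n4)=-0.1039  V(n5)=-0.01012  V(n6)=-0.1036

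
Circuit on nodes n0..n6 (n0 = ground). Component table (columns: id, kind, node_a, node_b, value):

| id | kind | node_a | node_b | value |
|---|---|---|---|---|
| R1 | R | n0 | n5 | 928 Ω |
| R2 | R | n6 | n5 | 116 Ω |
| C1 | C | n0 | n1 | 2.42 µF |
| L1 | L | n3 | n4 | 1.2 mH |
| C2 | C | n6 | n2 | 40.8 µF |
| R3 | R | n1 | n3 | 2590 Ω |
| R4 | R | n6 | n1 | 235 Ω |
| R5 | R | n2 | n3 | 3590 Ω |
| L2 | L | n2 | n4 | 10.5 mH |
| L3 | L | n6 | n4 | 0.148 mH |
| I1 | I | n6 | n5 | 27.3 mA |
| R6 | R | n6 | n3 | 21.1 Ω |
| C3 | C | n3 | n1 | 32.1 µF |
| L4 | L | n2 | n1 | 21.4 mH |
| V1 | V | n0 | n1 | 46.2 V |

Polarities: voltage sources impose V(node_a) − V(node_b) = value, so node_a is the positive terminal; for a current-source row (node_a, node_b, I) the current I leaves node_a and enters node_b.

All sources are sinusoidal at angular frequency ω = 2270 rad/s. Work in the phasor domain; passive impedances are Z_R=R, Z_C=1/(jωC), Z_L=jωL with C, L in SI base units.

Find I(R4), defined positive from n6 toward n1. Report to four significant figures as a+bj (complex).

MNA unknowns: 6 node voltages V₁..V_6 plus 1 source current (V1)
R1: Y=0.001078+0.000j on G[0,5]
R2: Y=0.008621+0.000j on G[6,5]
C1: Y=0.000+0.005493j on G[0,1]
L1: Y=0.000-0.3671j on G[3,4]
C2: Y=0.000+0.09262j on G[6,2]
R3: Y=0.0003861+0.000j on G[1,3]
R4: Y=0.004255+0.000j on G[6,1]
R5: Y=0.0002786+0.000j on G[2,3]
L2: Y=0.000-0.04196j on G[2,4]
L3: Y=0.000-2.977j on G[6,4]
I1: z[6]−=0.0273, z[5]+=0.0273
R6: Y=0.04739+0.000j on G[6,3]
C3: Y=0.000+0.07287j on G[3,1]
L4: Y=0.000-0.02059j on G[2,1]
V1: row V0−V1=46.2, i_V1 at 0,1
solve → V1=-46.20+0.000j, V2=-46.01-1.084j, V3=-46.10-0.8636j, V4=-46.09-0.6928j, V5=-38.15-0.5922j, V6=-46.09-0.6662j
aux → i_V1=-0.04111-0.2544j

0.0004679-0.002835j A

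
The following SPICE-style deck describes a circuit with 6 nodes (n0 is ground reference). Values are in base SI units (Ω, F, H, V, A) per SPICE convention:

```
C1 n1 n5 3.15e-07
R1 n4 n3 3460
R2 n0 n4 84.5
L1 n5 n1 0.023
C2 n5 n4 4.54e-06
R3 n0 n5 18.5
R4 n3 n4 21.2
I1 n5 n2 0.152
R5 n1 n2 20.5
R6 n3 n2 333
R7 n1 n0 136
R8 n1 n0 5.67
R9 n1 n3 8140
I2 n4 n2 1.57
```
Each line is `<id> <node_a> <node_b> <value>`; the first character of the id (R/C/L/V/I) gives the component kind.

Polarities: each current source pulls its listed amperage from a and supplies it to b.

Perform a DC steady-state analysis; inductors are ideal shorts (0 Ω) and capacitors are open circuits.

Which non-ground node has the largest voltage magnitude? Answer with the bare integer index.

4

Element admittances at DC:
  Y(C1) = 0.000 S between n1,n5
  Y(R1) = 0.0002890 S between n4,n3
  Y(R2) = 0.01183 S between n0,n4
  L1: short n5↔n1 (DC inductor)
  Y(C2) = 0.000 S between n5,n4
  Y(R3) = 0.05405 S between n0,n5
  Y(R4) = 0.04717 S between n3,n4
  I1: injects 0.152 A into n2 (from n5)
  Y(R5) = 0.04878 S between n1,n2
  Y(R6) = 0.003003 S between n3,n2
  Y(R7) = 0.007353 S between n1,n0
  Y(R8) = 0.1764 S between n1,n0
  Y(R9) = 0.0001229 S between n1,n3
  I2: injects 1.57 A into n2 (from n4)
Assemble and solve the 6×6 MNA system:
  V(n1)=4.980  V(n2)=32.61  V(n3)=-91.93  V(n4)=-100.1  V(n5)=4.980
  i(L1)=-0.4212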